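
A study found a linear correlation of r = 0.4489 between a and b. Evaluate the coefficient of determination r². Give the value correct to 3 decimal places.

r² = (0.4489)² = 0.202

0.202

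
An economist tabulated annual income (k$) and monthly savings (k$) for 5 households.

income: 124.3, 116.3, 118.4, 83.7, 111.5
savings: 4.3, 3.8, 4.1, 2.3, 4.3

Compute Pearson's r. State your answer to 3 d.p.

0.938

n = 5, Σx = 554.2, Σy = 18.8, Σx² = 62432.68, Σy² = 73.52, Σxy = 2133.83
nΣxy − ΣxΣy = 10669.15 − 10418.96 = 250.19
nΣx² − (Σx)² = 312163.4 − 307137.64 = 5025.76; nΣy² − (Σy)² = 367.6 − 353.44 = 14.16
r = 250.19 / √(5025.76 × 14.16) = 250.19 / 266.7672 ≈ 0.938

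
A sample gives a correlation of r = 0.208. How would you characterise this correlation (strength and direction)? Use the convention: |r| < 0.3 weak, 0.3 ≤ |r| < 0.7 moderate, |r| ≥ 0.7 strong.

r = 0.208 > 0 so the relationship is positive.
|r| = 0.208, which falls in the weak range.

weak positive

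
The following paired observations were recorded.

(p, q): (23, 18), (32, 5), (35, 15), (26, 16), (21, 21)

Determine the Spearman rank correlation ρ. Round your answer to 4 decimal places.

-0.9000

Rank p: 2, 4, 5, 3, 1
Rank q: 4, 1, 2, 3, 5
d = rank(p) − rank(q): -2, 3, 3, 0, -4; Σd² = 38
ρ = 1 − 6Σd² / [n(n²−1)] = 1 − 6×38 / (5×24) = 1 − 228/120 ≈ -0.9000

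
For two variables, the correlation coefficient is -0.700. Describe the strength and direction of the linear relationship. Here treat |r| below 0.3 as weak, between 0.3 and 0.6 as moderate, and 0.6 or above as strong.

strong negative

r = -0.700 < 0 so the relationship is negative.
|r| = 0.700, which falls in the strong range.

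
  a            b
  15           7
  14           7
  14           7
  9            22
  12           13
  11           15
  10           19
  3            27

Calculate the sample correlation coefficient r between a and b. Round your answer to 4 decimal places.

n = 8, Σa = 88, Σb = 117, Σa² = 1072, Σb² = 2115, Σab = 1091
nΣab − ΣaΣb = 8728 − 10296 = -1568
nΣa² − (Σa)² = 8576 − 7744 = 832; nΣb² − (Σb)² = 16920 − 13689 = 3231
r = -1568 / √(832 × 3231) = -1568 / 1639.5707 ≈ -0.9563

-0.9563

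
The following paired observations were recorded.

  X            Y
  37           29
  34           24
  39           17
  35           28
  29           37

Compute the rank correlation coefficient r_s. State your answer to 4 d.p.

-0.6000

Rank X: 4, 2, 5, 3, 1
Rank Y: 4, 2, 1, 3, 5
d = rank(X) − rank(Y): 0, 0, 4, 0, -4; Σd² = 32
ρ = 1 − 6Σd² / [n(n²−1)] = 1 − 6×32 / (5×24) = 1 − 192/120 ≈ -0.6000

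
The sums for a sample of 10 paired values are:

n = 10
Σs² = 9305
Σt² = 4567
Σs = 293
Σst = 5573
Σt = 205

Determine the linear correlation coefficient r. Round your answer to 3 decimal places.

-0.846

r = (nΣst − ΣsΣt) / √[(nΣs² − (Σs)²)(nΣt² − (Σt)²)]
Numerator: 10×5573 − 293×205 = -4335
Denominator: √[(93050 − 85849)(45670 − 42025)] = √[7201 × 3645] = 5123.2456
r = -4335 / 5123.2456 ≈ -0.846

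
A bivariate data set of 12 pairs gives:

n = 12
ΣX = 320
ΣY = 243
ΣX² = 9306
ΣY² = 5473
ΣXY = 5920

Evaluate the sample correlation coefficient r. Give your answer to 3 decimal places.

r = (nΣXY − ΣXΣY) / √[(nΣX² − (ΣX)²)(nΣY² − (ΣY)²)]
Numerator: 12×5920 − 320×243 = -6720
Denominator: √[(111672 − 102400)(65676 − 59049)] = √[9272 × 6627] = 7838.7208
r = -6720 / 7838.7208 ≈ -0.857

-0.857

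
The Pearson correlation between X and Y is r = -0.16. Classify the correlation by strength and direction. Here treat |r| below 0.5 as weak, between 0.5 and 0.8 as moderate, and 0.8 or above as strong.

weak negative

r = -0.16 < 0 so the relationship is negative.
|r| = 0.16, which falls in the weak range.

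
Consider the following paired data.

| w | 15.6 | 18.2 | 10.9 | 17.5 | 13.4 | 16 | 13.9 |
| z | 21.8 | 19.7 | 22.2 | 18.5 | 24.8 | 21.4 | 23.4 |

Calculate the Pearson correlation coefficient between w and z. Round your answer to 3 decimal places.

-0.729

n = 7, Σw = 105.5, Σz = 151.8, Σw² = 1628.43, Σz² = 3318.98, Σwz = 2264.33
nΣwz − ΣwΣz = 15850.31 − 16014.9 = -164.59
nΣw² − (Σw)² = 11399.01 − 11130.25 = 268.76; nΣz² − (Σz)² = 23232.86 − 23043.24 = 189.62
r = -164.59 / √(268.76 × 189.62) = -164.59 / 225.7482 ≈ -0.729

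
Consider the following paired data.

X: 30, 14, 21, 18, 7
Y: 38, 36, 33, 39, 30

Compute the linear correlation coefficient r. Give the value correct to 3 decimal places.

0.643

n = 5, ΣX = 90, ΣY = 176, ΣX² = 1910, ΣY² = 6250, ΣXY = 3249
nΣXY − ΣXΣY = 16245 − 15840 = 405
nΣX² − (ΣX)² = 9550 − 8100 = 1450; nΣY² − (ΣY)² = 31250 − 30976 = 274
r = 405 / √(1450 × 274) = 405 / 630.3174 ≈ 0.643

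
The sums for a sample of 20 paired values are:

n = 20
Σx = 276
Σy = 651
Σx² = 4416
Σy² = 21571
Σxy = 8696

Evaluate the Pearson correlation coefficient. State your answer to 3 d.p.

-0.598

r = (nΣxy − ΣxΣy) / √[(nΣx² − (Σx)²)(nΣy² − (Σy)²)]
Numerator: 20×8696 − 276×651 = -5756
Denominator: √[(88320 − 76176)(431420 − 423801)] = √[12144 × 7619] = 9618.9987
r = -5756 / 9618.9987 ≈ -0.598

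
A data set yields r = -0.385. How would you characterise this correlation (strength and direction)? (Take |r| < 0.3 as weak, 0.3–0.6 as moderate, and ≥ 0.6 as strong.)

moderate negative

r = -0.385 < 0 so the relationship is negative.
|r| = 0.385, which falls in the moderate range.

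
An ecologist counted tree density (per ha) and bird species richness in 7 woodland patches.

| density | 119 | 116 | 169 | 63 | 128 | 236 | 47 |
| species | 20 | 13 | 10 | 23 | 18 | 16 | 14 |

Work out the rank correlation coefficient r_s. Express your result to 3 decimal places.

-0.214

Rank density: 4, 3, 6, 2, 5, 7, 1
Rank species: 6, 2, 1, 7, 5, 4, 3
d = rank(density) − rank(species): -2, 1, 5, -5, 0, 3, -2; Σd² = 68
ρ = 1 − 6Σd² / [n(n²−1)] = 1 − 6×68 / (7×48) = 1 − 408/336 ≈ -0.214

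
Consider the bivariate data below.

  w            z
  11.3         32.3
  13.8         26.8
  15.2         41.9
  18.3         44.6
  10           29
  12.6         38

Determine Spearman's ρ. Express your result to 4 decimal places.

Rank w: 2, 4, 5, 6, 1, 3
Rank z: 3, 1, 5, 6, 2, 4
d = rank(w) − rank(z): -1, 3, 0, 0, -1, -1; Σd² = 12
ρ = 1 − 6Σd² / [n(n²−1)] = 1 − 6×12 / (6×35) = 1 − 72/210 ≈ 0.6571

0.6571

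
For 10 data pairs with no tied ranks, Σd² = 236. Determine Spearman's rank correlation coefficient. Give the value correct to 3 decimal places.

-0.430

ρ = 1 − 6Σd² / [n(n²−1)] = 1 − 6×236 / (10×99)
  = 1 − 1416/990 = 1 − 1.4303 ≈ -0.430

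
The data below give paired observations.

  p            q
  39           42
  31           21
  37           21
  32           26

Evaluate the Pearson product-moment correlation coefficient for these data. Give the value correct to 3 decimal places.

0.655

n = 4, Σp = 139, Σq = 110, Σp² = 4875, Σq² = 3322, Σpq = 3898
nΣpq − ΣpΣq = 15592 − 15290 = 302
nΣp² − (Σp)² = 19500 − 19321 = 179; nΣq² − (Σq)² = 13288 − 12100 = 1188
r = 302 / √(179 × 1188) = 302 / 461.1421 ≈ 0.655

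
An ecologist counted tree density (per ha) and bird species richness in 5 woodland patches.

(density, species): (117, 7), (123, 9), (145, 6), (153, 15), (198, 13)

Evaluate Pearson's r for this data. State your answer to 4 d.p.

0.6137

n = 5, Σx = 736, Σy = 50, Σx² = 112456, Σy² = 560, Σxy = 7665
nΣxy − ΣxΣy = 38325 − 36800 = 1525
nΣx² − (Σx)² = 562280 − 541696 = 20584; nΣy² − (Σy)² = 2800 − 2500 = 300
r = 1525 / √(20584 × 300) = 1525 / 2484.9950 ≈ 0.6137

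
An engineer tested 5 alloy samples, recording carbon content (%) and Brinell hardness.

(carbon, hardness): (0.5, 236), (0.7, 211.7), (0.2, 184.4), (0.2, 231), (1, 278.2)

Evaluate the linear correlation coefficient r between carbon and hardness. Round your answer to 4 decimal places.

n = 5, Σx = 2.6, Σy = 1141.3, Σx² = 1.82, Σy² = 265272.49, Σxy = 627.47
nΣxy − ΣxΣy = 3137.35 − 2967.38 = 169.97
nΣx² − (Σx)² = 9.1 − 6.76 = 2.34; nΣy² − (Σy)² = 1326362.45 − 1302565.69 = 23796.76
r = 169.97 / √(2.34 × 23796.76) = 169.97 / 235.9755 ≈ 0.7203

0.7203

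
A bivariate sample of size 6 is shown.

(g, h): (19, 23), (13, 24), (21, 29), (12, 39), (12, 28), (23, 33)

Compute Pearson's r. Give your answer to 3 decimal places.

n = 6, Σg = 100, Σh = 176, Σg² = 1788, Σh² = 5340, Σgh = 2921
nΣgh − ΣgΣh = 17526 − 17600 = -74
nΣg² − (Σg)² = 10728 − 10000 = 728; nΣh² − (Σh)² = 32040 − 30976 = 1064
r = -74 / √(728 × 1064) = -74 / 880.1091 ≈ -0.084

-0.084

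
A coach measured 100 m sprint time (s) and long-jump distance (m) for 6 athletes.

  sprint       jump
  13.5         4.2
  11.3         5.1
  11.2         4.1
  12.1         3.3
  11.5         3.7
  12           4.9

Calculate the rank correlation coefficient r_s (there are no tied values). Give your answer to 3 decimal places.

Rank sprint: 6, 2, 1, 5, 3, 4
Rank jump: 4, 6, 3, 1, 2, 5
d = rank(sprint) − rank(jump): 2, -4, -2, 4, 1, -1; Σd² = 42
ρ = 1 − 6Σd² / [n(n²−1)] = 1 − 6×42 / (6×35) = 1 − 252/210 ≈ -0.200

-0.200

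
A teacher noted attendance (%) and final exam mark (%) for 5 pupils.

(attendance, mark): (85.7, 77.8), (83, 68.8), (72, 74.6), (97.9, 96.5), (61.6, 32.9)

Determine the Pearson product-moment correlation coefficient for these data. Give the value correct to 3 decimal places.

0.903

n = 5, Σx = 400.2, Σy = 350.6, Σx² = 32796.46, Σy² = 26746.1, Σxy = 29223.05
nΣxy − ΣxΣy = 146115.25 − 140310.12 = 5805.13
nΣx² − (Σx)² = 163982.3 − 160160.04 = 3822.26; nΣy² − (Σy)² = 133730.5 − 122920.36 = 10810.14
r = 5805.13 / √(3822.26 × 10810.14) = 5805.13 / 6427.9986 ≈ 0.903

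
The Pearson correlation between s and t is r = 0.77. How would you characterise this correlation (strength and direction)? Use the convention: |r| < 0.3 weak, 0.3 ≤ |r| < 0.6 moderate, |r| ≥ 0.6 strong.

r = 0.77 > 0 so the relationship is positive.
|r| = 0.77, which falls in the strong range.

strong positive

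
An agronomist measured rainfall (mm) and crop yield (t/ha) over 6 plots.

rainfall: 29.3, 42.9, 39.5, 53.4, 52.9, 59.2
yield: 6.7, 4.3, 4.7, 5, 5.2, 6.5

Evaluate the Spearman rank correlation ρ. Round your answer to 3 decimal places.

Rank rainfall: 1, 3, 2, 5, 4, 6
Rank yield: 6, 1, 2, 3, 4, 5
d = rank(rainfall) − rank(yield): -5, 2, 0, 2, 0, 1; Σd² = 34
ρ = 1 − 6Σd² / [n(n²−1)] = 1 − 6×34 / (6×35) = 1 − 204/210 ≈ 0.029

0.029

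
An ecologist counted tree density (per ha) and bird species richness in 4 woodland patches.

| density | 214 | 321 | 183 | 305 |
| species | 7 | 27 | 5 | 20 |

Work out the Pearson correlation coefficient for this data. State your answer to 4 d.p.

n = 4, Σx = 1023, Σy = 59, Σx² = 275351, Σy² = 1203, Σxy = 17180
nΣxy − ΣxΣy = 68720 − 60357 = 8363
nΣx² − (Σx)² = 1101404 − 1046529 = 54875; nΣy² − (Σy)² = 4812 − 3481 = 1331
r = 8363 / √(54875 × 1331) = 8363 / 8546.2638 ≈ 0.9786

0.9786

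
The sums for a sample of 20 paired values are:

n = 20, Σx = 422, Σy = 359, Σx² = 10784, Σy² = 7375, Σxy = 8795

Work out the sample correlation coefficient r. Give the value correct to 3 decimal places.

r = (nΣxy − ΣxΣy) / √[(nΣx² − (Σx)²)(nΣy² − (Σy)²)]
Numerator: 20×8795 − 422×359 = 24402
Denominator: √[(215680 − 178084)(147500 − 128881)] = √[37596 × 18619] = 26457.5117
r = 24402 / 26457.5117 ≈ 0.922

0.922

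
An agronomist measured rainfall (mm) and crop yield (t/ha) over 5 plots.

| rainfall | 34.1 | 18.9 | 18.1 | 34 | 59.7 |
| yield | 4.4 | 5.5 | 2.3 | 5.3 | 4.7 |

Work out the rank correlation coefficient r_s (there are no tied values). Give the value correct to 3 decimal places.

Rank rainfall: 4, 2, 1, 3, 5
Rank yield: 2, 5, 1, 4, 3
d = rank(rainfall) − rank(yield): 2, -3, 0, -1, 2; Σd² = 18
ρ = 1 − 6Σd² / [n(n²−1)] = 1 − 6×18 / (5×24) = 1 − 108/120 ≈ 0.100

0.100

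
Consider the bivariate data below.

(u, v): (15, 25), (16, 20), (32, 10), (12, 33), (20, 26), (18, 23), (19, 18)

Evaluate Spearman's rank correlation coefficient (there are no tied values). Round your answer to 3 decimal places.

-0.607

Rank u: 2, 3, 7, 1, 6, 4, 5
Rank v: 5, 3, 1, 7, 6, 4, 2
d = rank(u) − rank(v): -3, 0, 6, -6, 0, 0, 3; Σd² = 90
ρ = 1 − 6Σd² / [n(n²−1)] = 1 − 6×90 / (7×48) = 1 − 540/336 ≈ -0.607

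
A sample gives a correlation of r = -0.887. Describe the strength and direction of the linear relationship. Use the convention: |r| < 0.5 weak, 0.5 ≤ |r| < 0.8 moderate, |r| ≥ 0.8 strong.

r = -0.887 < 0 so the relationship is negative.
|r| = 0.887, which falls in the strong range.

strong negative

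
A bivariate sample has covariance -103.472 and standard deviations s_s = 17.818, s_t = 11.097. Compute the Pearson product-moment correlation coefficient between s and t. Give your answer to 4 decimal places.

r = Cov(s,t) / (s_s · s_t) = -103.472 / (17.818 × 11.097)
  = -103.472 / 197.7263 ≈ -0.5233

-0.5233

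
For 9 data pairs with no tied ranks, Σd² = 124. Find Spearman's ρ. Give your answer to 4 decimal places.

ρ = 1 − 6Σd² / [n(n²−1)] = 1 − 6×124 / (9×80)
  = 1 − 744/720 = 1 − 1.03333 ≈ -0.0333

-0.0333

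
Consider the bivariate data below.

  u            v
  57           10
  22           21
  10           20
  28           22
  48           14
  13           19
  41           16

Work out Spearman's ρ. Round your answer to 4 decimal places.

Rank u: 7, 3, 1, 4, 6, 2, 5
Rank v: 1, 6, 5, 7, 2, 4, 3
d = rank(u) − rank(v): 6, -3, -4, -3, 4, -2, 2; Σd² = 94
ρ = 1 − 6Σd² / [n(n²−1)] = 1 − 6×94 / (7×48) = 1 − 564/336 ≈ -0.6786

-0.6786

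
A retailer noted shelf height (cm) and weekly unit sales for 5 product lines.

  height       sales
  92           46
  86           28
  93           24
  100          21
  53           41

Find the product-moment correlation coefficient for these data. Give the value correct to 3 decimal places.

n = 5, Σx = 424, Σy = 160, Σx² = 37318, Σy² = 5598, Σxy = 13145
nΣxy − ΣxΣy = 65725 − 67840 = -2115
nΣx² − (Σx)² = 186590 − 179776 = 6814; nΣy² − (Σy)² = 27990 − 25600 = 2390
r = -2115 / √(6814 × 2390) = -2115 / 4035.5247 ≈ -0.524

-0.524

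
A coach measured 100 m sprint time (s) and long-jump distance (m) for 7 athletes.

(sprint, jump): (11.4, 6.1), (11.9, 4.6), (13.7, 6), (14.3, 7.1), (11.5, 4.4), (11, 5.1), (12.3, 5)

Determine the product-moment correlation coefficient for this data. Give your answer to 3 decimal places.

0.711

n = 7, Σx = 86.1, Σy = 38.3, Σx² = 1068.29, Σy² = 215.15, Σxy = 476.21
nΣxy − ΣxΣy = 3333.47 − 3297.63 = 35.84
nΣx² − (Σx)² = 7478.03 − 7413.21 = 64.82; nΣy² − (Σy)² = 1506.05 − 1466.89 = 39.16
r = 35.84 / √(64.82 × 39.16) = 35.84 / 50.3821 ≈ 0.711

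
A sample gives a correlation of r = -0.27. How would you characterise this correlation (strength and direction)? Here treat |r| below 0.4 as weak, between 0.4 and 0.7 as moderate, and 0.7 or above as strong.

r = -0.27 < 0 so the relationship is negative.
|r| = 0.27, which falls in the weak range.

weak negative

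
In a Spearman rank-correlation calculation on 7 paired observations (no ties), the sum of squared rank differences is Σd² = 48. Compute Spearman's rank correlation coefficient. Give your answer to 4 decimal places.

0.1429

ρ = 1 − 6Σd² / [n(n²−1)] = 1 − 6×48 / (7×48)
  = 1 − 288/336 = 1 − 0.85714 ≈ 0.1429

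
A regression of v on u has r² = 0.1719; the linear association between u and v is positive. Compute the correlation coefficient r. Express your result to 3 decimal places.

0.415

|r| = √0.1719 = 0.415
The association is positive, so r = 0.415.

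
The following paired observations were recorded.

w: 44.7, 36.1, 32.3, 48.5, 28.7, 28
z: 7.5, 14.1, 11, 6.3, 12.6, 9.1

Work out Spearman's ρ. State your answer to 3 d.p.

Rank w: 5, 4, 3, 6, 2, 1
Rank z: 2, 6, 4, 1, 5, 3
d = rank(w) − rank(z): 3, -2, -1, 5, -3, -2; Σd² = 52
ρ = 1 − 6Σd² / [n(n²−1)] = 1 − 6×52 / (6×35) = 1 − 312/210 ≈ -0.486

-0.486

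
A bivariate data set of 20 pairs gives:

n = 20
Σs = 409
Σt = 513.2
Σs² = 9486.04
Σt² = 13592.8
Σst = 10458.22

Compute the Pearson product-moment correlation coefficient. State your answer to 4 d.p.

r = (nΣst − ΣsΣt) / √[(nΣs² − (Σs)²)(nΣt² − (Σt)²)]
Numerator: 20×10458.22 − 409×513.2 = -734.4
Denominator: √[(189720.8 − 167281)(271856 − 263374.24)] = √[22439.8 × 8481.76] = 13795.9776
r = -734.4 / 13795.9776 ≈ -0.0532

-0.0532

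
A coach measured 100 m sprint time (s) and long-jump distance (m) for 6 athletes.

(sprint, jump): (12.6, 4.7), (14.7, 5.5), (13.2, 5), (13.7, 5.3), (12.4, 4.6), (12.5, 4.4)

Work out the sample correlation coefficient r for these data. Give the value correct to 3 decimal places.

n = 6, Σx = 79.1, Σy = 29.5, Σx² = 1046.79, Σy² = 145.95, Σxy = 390.72
nΣxy − ΣxΣy = 2344.32 − 2333.45 = 10.87
nΣx² − (Σx)² = 6280.74 − 6256.81 = 23.93; nΣy² − (Σy)² = 875.7 − 870.25 = 5.45
r = 10.87 / √(23.93 × 5.45) = 10.87 / 11.4201 ≈ 0.952

0.952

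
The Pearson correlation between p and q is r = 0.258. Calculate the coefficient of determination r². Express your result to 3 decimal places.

0.067

r² = (0.258)² = 0.067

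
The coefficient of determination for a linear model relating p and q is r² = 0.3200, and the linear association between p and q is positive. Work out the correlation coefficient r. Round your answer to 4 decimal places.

0.5657

|r| = √0.3200 = 0.5657
The association is positive, so r = 0.5657.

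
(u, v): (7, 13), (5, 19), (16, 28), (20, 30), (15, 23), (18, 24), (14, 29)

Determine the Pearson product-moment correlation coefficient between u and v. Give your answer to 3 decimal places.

n = 7, Σu = 95, Σv = 166, Σu² = 1475, Σv² = 4160, Σuv = 2417
nΣuv − ΣuΣv = 16919 − 15770 = 1149
nΣu² − (Σu)² = 10325 − 9025 = 1300; nΣv² − (Σv)² = 29120 − 27556 = 1564
r = 1149 / √(1300 × 1564) = 1149 / 1425.9032 ≈ 0.806

0.806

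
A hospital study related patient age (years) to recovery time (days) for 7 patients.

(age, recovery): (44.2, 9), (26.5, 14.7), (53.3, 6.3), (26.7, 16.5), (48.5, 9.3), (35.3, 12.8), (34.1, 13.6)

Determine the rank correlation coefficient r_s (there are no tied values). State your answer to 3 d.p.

-0.929

Rank age: 5, 1, 7, 2, 6, 4, 3
Rank recovery: 2, 6, 1, 7, 3, 4, 5
d = rank(age) − rank(recovery): 3, -5, 6, -5, 3, 0, -2; Σd² = 108
ρ = 1 − 6Σd² / [n(n²−1)] = 1 − 6×108 / (7×48) = 1 − 648/336 ≈ -0.929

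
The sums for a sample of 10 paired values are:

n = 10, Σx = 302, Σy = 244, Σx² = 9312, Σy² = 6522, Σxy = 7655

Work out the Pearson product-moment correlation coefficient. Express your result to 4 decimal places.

r = (nΣxy − ΣxΣy) / √[(nΣx² − (Σx)²)(nΣy² − (Σy)²)]
Numerator: 10×7655 − 302×244 = 2862
Denominator: √[(93120 − 91204)(65220 − 59536)] = √[1916 × 5684] = 3300.0824
r = 2862 / 3300.0824 ≈ 0.8673

0.8673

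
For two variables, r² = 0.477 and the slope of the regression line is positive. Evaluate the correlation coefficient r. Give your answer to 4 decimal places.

0.6907

|r| = √0.477 = 0.6907
The association is positive, so r = 0.6907.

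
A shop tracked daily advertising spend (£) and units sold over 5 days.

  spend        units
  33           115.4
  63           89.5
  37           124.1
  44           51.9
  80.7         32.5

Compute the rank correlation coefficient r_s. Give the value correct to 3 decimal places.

Rank spend: 1, 4, 2, 3, 5
Rank units: 4, 3, 5, 2, 1
d = rank(spend) − rank(units): -3, 1, -3, 1, 4; Σd² = 36
ρ = 1 − 6Σd² / [n(n²−1)] = 1 − 6×36 / (5×24) = 1 − 216/120 ≈ -0.800

-0.800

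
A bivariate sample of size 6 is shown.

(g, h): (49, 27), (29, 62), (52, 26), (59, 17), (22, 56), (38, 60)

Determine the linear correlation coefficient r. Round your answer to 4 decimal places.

-0.9070

n = 6, Σg = 249, Σh = 248, Σg² = 11355, Σh² = 12274, Σgh = 8988
nΣgh − ΣgΣh = 53928 − 61752 = -7824
nΣg² − (Σg)² = 68130 − 62001 = 6129; nΣh² − (Σh)² = 73644 − 61504 = 12140
r = -7824 / √(6129 × 12140) = -7824 / 8625.8947 ≈ -0.9070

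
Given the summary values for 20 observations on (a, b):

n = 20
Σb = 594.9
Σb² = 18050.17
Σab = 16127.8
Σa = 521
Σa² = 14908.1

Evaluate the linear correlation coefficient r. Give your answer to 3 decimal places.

0.916

r = (nΣab − ΣaΣb) / √[(nΣa² − (Σa)²)(nΣb² − (Σb)²)]
Numerator: 20×16127.8 − 521×594.9 = 12613.1
Denominator: √[(298162 − 271441)(361003.4 − 353906.01)] = √[26721 × 7097.39] = 13771.3238
r = 12613.1 / 13771.3238 ≈ 0.916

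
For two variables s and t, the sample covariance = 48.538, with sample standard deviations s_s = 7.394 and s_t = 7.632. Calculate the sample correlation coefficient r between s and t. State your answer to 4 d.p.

r = Cov(s,t) / (s_s · s_t) = 48.538 / (7.394 × 7.632)
  = 48.538 / 56.4310 ≈ 0.8601

0.8601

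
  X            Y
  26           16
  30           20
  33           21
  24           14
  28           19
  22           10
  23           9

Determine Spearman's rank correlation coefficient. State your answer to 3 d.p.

Rank X: 4, 6, 7, 3, 5, 1, 2
Rank Y: 4, 6, 7, 3, 5, 2, 1
d = rank(X) − rank(Y): 0, 0, 0, 0, 0, -1, 1; Σd² = 2
ρ = 1 − 6Σd² / [n(n²−1)] = 1 − 6×2 / (7×48) = 1 − 12/336 ≈ 0.964

0.964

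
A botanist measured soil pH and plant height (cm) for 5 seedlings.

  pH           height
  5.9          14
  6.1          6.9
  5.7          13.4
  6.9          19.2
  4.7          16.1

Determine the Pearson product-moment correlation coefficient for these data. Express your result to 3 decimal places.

n = 5, Σx = 29.3, Σy = 69.6, Σx² = 174.21, Σy² = 1051.02, Σxy = 409.22
nΣxy − ΣxΣy = 2046.1 − 2039.28 = 6.82
nΣx² − (Σx)² = 871.05 − 858.49 = 12.56; nΣy² − (Σy)² = 5255.1 − 4844.16 = 410.94
r = 6.82 / √(12.56 × 410.94) = 6.82 / 71.8429 ≈ 0.095

0.095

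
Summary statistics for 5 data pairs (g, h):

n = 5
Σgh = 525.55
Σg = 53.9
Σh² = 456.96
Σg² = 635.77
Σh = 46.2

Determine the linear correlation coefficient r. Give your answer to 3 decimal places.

0.678

r = (nΣgh − ΣgΣh) / √[(nΣg² − (Σg)²)(nΣh² − (Σh)²)]
Numerator: 5×525.55 − 53.9×46.2 = 137.57
Denominator: √[(3178.85 − 2905.21)(2284.8 − 2134.44)] = √[273.64 × 150.36] = 202.8411
r = 137.57 / 202.8411 ≈ 0.678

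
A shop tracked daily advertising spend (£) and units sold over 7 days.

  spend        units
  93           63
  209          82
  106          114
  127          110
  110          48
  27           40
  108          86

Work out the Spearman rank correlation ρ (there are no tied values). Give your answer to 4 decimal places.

0.3571

Rank spend: 2, 7, 3, 6, 5, 1, 4
Rank units: 3, 4, 7, 6, 2, 1, 5
d = rank(spend) − rank(units): -1, 3, -4, 0, 3, 0, -1; Σd² = 36
ρ = 1 − 6Σd² / [n(n²−1)] = 1 − 6×36 / (7×48) = 1 − 216/336 ≈ 0.3571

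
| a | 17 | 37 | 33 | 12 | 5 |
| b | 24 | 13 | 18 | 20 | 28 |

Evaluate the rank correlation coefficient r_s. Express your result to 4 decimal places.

Rank a: 3, 5, 4, 2, 1
Rank b: 4, 1, 2, 3, 5
d = rank(a) − rank(b): -1, 4, 2, -1, -4; Σd² = 38
ρ = 1 − 6Σd² / [n(n²−1)] = 1 − 6×38 / (5×24) = 1 − 228/120 ≈ -0.9000

-0.9000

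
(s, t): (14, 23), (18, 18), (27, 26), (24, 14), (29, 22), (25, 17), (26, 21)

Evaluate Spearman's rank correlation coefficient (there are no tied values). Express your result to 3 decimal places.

Rank s: 1, 2, 6, 3, 7, 4, 5
Rank t: 6, 3, 7, 1, 5, 2, 4
d = rank(s) − rank(t): -5, -1, -1, 2, 2, 2, 1; Σd² = 40
ρ = 1 − 6Σd² / [n(n²−1)] = 1 − 6×40 / (7×48) = 1 − 240/336 ≈ 0.286

0.286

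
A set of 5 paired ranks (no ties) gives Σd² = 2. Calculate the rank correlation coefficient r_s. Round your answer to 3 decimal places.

ρ = 1 − 6Σd² / [n(n²−1)] = 1 − 6×2 / (5×24)
  = 1 − 12/120 = 1 − 0.1000 ≈ 0.900

0.900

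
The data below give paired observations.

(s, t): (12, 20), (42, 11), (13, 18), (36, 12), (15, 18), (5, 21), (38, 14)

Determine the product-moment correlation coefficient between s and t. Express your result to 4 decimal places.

-0.9720

n = 7, Σs = 161, Σt = 114, Σs² = 5067, Σt² = 1950, Σst = 2275
nΣst − ΣsΣt = 15925 − 18354 = -2429
nΣs² − (Σs)² = 35469 − 25921 = 9548; nΣt² − (Σt)² = 13650 − 12996 = 654
r = -2429 / √(9548 × 654) = -2429 / 2498.8781 ≈ -0.9720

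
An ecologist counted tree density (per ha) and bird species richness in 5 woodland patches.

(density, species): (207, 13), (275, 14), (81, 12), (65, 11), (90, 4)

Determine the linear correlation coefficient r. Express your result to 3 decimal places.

n = 5, Σx = 718, Σy = 54, Σx² = 137360, Σy² = 646, Σxy = 8588
nΣxy − ΣxΣy = 42940 − 38772 = 4168
nΣx² − (Σx)² = 686800 − 515524 = 171276; nΣy² − (Σy)² = 3230 − 2916 = 314
r = 4168 / √(171276 × 314) = 4168 / 7333.5301 ≈ 0.568

0.568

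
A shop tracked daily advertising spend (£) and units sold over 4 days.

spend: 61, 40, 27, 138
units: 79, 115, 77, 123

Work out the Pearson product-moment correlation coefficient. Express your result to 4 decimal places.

0.6373

n = 4, Σx = 266, Σy = 394, Σx² = 25094, Σy² = 40524, Σxy = 28472
nΣxy − ΣxΣy = 113888 − 104804 = 9084
nΣx² − (Σx)² = 100376 − 70756 = 29620; nΣy² − (Σy)² = 162096 − 155236 = 6860
r = 9084 / √(29620 × 6860) = 9084 / 14254.5852 ≈ 0.6373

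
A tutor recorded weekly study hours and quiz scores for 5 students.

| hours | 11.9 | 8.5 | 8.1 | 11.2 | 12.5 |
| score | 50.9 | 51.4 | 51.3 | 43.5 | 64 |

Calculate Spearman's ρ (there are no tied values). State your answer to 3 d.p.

0.200

Rank hours: 4, 2, 1, 3, 5
Rank score: 2, 4, 3, 1, 5
d = rank(hours) − rank(score): 2, -2, -2, 2, 0; Σd² = 16
ρ = 1 − 6Σd² / [n(n²−1)] = 1 − 6×16 / (5×24) = 1 − 96/120 ≈ 0.200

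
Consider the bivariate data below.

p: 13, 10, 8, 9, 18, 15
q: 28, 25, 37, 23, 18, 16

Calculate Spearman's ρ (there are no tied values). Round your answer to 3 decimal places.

-0.714

Rank p: 4, 3, 1, 2, 6, 5
Rank q: 5, 4, 6, 3, 2, 1
d = rank(p) − rank(q): -1, -1, -5, -1, 4, 4; Σd² = 60
ρ = 1 − 6Σd² / [n(n²−1)] = 1 − 6×60 / (6×35) = 1 − 360/210 ≈ -0.714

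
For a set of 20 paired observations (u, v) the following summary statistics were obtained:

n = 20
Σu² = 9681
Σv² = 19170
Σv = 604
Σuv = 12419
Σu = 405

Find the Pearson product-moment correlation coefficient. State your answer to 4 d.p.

r = (nΣuv − ΣuΣv) / √[(nΣu² − (Σu)²)(nΣv² − (Σv)²)]
Numerator: 20×12419 − 405×604 = 3760
Denominator: √[(193620 − 164025)(383400 − 364816)] = √[29595 × 18584] = 23451.9398
r = 3760 / 23451.9398 ≈ 0.1603

0.1603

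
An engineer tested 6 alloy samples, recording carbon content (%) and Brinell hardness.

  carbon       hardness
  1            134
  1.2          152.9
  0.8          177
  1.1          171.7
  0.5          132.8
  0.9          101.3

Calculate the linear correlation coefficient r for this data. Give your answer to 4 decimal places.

n = 6, Σx = 5.5, Σy = 869.7, Σx² = 5.35, Σy² = 130041.83, Σxy = 805.52
nΣxy − ΣxΣy = 4833.12 − 4783.35 = 49.77
nΣx² − (Σx)² = 32.1 − 30.25 = 1.85; nΣy² − (Σy)² = 780250.98 − 756378.09 = 23872.89
r = 49.77 / √(1.85 × 23872.89) = 49.77 / 210.1543 ≈ 0.2368

0.2368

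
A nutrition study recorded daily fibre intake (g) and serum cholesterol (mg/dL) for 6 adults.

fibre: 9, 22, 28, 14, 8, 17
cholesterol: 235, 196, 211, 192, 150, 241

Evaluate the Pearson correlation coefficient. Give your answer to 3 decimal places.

n = 6, Σx = 98, Σy = 1225, Σx² = 1898, Σy² = 255607, Σxy = 20320
nΣxy − ΣxΣy = 121920 − 120050 = 1870
nΣx² − (Σx)² = 11388 − 9604 = 1784; nΣy² − (Σy)² = 1533642 − 1500625 = 33017
r = 1870 / √(1784 × 33017) = 1870 / 7674.7852 ≈ 0.244

0.244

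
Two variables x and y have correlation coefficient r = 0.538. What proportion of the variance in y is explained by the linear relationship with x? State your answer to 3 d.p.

r² = (0.538)² = 0.289

0.289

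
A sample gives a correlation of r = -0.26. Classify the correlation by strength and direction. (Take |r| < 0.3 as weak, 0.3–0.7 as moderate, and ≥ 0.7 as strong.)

r = -0.26 < 0 so the relationship is negative.
|r| = 0.26, which falls in the weak range.

weak negative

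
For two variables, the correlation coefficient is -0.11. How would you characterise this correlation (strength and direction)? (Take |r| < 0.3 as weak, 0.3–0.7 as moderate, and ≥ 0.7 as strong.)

weak negative

r = -0.11 < 0 so the relationship is negative.
|r| = 0.11, which falls in the weak range.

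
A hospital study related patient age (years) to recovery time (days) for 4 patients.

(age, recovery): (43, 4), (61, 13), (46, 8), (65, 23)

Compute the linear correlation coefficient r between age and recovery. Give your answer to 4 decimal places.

0.9264

n = 4, Σx = 215, Σy = 48, Σx² = 11911, Σy² = 778, Σxy = 2828
nΣxy − ΣxΣy = 11312 − 10320 = 992
nΣx² − (Σx)² = 47644 − 46225 = 1419; nΣy² − (Σy)² = 3112 − 2304 = 808
r = 992 / √(1419 × 808) = 992 / 1070.7717 ≈ 0.9264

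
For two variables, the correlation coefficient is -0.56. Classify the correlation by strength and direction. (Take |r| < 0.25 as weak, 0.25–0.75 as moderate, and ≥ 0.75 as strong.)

moderate negative

r = -0.56 < 0 so the relationship is negative.
|r| = 0.56, which falls in the moderate range.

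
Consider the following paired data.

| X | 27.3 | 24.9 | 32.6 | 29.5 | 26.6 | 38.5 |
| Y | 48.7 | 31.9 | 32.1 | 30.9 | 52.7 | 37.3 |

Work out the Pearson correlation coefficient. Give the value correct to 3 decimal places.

n = 6, ΣX = 179.4, ΣY = 233.6, ΣX² = 5488.12, ΣY² = 9543.1, ΣXY = 6919.7
nΣXY − ΣXΣY = 41518.2 − 41907.84 = -389.64
nΣX² − (ΣX)² = 32928.72 − 32184.36 = 744.36; nΣY² − (ΣY)² = 57258.6 − 54568.96 = 2689.64
r = -389.64 / √(744.36 × 2689.64) = -389.64 / 1414.9418 ≈ -0.275

-0.275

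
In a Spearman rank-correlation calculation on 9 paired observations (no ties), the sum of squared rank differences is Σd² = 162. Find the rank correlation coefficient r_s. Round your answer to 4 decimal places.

ρ = 1 − 6Σd² / [n(n²−1)] = 1 − 6×162 / (9×80)
  = 1 − 972/720 = 1 − 1.35000 ≈ -0.3500

-0.3500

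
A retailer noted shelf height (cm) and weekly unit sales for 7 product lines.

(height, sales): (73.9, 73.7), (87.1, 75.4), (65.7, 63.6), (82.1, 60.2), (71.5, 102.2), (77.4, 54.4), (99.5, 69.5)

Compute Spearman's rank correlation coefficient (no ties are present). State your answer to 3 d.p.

-0.071

Rank height: 3, 6, 1, 5, 2, 4, 7
Rank sales: 5, 6, 3, 2, 7, 1, 4
d = rank(height) − rank(sales): -2, 0, -2, 3, -5, 3, 3; Σd² = 60
ρ = 1 − 6Σd² / [n(n²−1)] = 1 − 6×60 / (7×48) = 1 − 360/336 ≈ -0.071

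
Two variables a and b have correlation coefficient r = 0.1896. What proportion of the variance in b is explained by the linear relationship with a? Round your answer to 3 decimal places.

r² = (0.1896)² = 0.036

0.036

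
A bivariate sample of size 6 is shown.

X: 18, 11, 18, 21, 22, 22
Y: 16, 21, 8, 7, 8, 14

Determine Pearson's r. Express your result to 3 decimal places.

n = 6, ΣX = 112, ΣY = 74, ΣX² = 2178, ΣY² = 1070, ΣXY = 1294
nΣXY − ΣXΣY = 7764 − 8288 = -524
nΣX² − (ΣX)² = 13068 − 12544 = 524; nΣY² − (ΣY)² = 6420 − 5476 = 944
r = -524 / √(524 × 944) = -524 / 703.3179 ≈ -0.745

-0.745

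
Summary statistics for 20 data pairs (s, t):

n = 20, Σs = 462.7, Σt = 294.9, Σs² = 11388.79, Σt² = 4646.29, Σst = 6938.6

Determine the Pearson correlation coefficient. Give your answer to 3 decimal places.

r = (nΣst − ΣsΣt) / √[(nΣs² − (Σs)²)(nΣt² − (Σt)²)]
Numerator: 20×6938.6 − 462.7×294.9 = 2321.77
Denominator: √[(227775.8 − 214091.29)(92925.8 − 86966.01)] = √[13684.51 × 5959.79] = 9030.8807
r = 2321.77 / 9030.8807 ≈ 0.257

0.257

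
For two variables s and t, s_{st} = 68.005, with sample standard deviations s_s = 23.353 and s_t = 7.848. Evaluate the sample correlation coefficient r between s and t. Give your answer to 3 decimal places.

r = Cov(s,t) / (s_s · s_t) = 68.005 / (23.353 × 7.848)
  = 68.005 / 183.2743 ≈ 0.371

0.371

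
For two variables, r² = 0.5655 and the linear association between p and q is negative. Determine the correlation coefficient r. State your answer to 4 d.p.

|r| = √0.5655 = 0.7520
The association is negative, so r = −0.7520.

-0.7520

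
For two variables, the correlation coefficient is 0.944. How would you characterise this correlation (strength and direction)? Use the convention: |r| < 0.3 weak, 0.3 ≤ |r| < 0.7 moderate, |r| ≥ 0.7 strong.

strong positive

r = 0.944 > 0 so the relationship is positive.
|r| = 0.944, which falls in the strong range.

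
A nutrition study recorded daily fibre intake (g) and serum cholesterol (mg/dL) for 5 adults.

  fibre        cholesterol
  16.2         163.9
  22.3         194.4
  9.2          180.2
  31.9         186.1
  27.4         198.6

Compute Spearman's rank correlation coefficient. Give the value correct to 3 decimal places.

0.600

Rank fibre: 2, 3, 1, 5, 4
Rank cholesterol: 1, 4, 2, 3, 5
d = rank(fibre) − rank(cholesterol): 1, -1, -1, 2, -1; Σd² = 8
ρ = 1 − 6Σd² / [n(n²−1)] = 1 − 6×8 / (5×24) = 1 − 48/120 ≈ 0.600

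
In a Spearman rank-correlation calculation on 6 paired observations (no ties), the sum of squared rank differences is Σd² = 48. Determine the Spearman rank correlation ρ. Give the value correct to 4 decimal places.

ρ = 1 − 6Σd² / [n(n²−1)] = 1 − 6×48 / (6×35)
  = 1 − 288/210 = 1 − 1.37143 ≈ -0.3714

-0.3714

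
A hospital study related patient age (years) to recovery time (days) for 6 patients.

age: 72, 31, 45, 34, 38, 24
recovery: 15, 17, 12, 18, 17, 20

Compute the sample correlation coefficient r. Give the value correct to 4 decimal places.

n = 6, Σx = 244, Σy = 99, Σx² = 11346, Σy² = 1671, Σxy = 3885
nΣxy − ΣxΣy = 23310 − 24156 = -846
nΣx² − (Σx)² = 68076 − 59536 = 8540; nΣy² − (Σy)² = 10026 − 9801 = 225
r = -846 / √(8540 × 225) = -846 / 1386.1818 ≈ -0.6103

-0.6103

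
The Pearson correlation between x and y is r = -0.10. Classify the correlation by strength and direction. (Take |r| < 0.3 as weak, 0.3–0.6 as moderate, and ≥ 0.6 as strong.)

r = -0.10 < 0 so the relationship is negative.
|r| = 0.10, which falls in the weak range.

weak negative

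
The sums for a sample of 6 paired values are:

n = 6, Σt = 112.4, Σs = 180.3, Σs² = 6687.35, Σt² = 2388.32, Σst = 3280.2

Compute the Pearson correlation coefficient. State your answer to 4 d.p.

r = (nΣst − ΣsΣt) / √[(nΣs² − (Σs)²)(nΣt² − (Σt)²)]
Numerator: 6×3280.2 − 180.3×112.4 = -584.52
Denominator: √[(40124.1 − 32508.09)(14329.92 − 12633.76)] = √[7616.01 × 1696.16] = 3594.1580
r = -584.52 / 3594.1580 ≈ -0.1626

-0.1626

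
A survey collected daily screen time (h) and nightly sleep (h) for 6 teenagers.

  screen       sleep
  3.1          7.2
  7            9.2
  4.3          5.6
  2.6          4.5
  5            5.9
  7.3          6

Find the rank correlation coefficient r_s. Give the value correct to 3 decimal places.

0.543

Rank screen: 2, 5, 3, 1, 4, 6
Rank sleep: 5, 6, 2, 1, 3, 4
d = rank(screen) − rank(sleep): -3, -1, 1, 0, 1, 2; Σd² = 16
ρ = 1 − 6Σd² / [n(n²−1)] = 1 − 6×16 / (6×35) = 1 − 96/210 ≈ 0.543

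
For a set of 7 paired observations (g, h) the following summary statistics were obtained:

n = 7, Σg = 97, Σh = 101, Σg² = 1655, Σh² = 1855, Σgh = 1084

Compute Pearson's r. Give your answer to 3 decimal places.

r = (nΣgh − ΣgΣh) / √[(nΣg² − (Σg)²)(nΣh² − (Σh)²)]
Numerator: 7×1084 − 97×101 = -2209
Denominator: √[(11585 − 9409)(12985 − 10201)] = √[2176 × 2784] = 2461.2972
r = -2209 / 2461.2972 ≈ -0.897

-0.897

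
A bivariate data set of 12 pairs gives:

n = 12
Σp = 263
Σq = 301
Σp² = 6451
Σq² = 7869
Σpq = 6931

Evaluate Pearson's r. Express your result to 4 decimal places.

r = (nΣpq − ΣpΣq) / √[(nΣp² − (Σp)²)(nΣq² − (Σq)²)]
Numerator: 12×6931 − 263×301 = 4009
Denominator: √[(77412 − 69169)(94428 − 90601)] = √[8243 × 3827] = 5616.5791
r = 4009 / 5616.5791 ≈ 0.7138

0.7138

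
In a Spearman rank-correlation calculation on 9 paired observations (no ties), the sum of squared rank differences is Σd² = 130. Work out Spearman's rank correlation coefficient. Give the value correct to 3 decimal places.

ρ = 1 − 6Σd² / [n(n²−1)] = 1 − 6×130 / (9×80)
  = 1 − 780/720 = 1 − 1.0833 ≈ -0.083

-0.083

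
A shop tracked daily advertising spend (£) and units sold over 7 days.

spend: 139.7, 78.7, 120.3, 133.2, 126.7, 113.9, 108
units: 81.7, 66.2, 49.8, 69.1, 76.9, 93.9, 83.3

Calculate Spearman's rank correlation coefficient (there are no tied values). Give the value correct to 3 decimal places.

0.000

Rank spend: 7, 1, 4, 6, 5, 3, 2
Rank units: 5, 2, 1, 3, 4, 7, 6
d = rank(spend) − rank(units): 2, -1, 3, 3, 1, -4, -4; Σd² = 56
ρ = 1 − 6Σd² / [n(n²−1)] = 1 − 6×56 / (7×48) = 1 − 336/336 ≈ 0.000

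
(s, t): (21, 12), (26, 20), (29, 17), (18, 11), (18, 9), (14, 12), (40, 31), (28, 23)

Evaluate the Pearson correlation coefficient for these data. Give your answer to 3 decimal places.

0.930

n = 8, Σs = 194, Σt = 135, Σs² = 5186, Σt² = 2669, Σst = 3677
nΣst − ΣsΣt = 29416 − 26190 = 3226
nΣs² − (Σs)² = 41488 − 37636 = 3852; nΣt² − (Σt)² = 21352 − 18225 = 3127
r = 3226 / √(3852 × 3127) = 3226 / 3470.6201 ≈ 0.930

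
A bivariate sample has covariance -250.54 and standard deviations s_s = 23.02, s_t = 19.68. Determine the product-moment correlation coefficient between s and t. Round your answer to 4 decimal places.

r = Cov(s,t) / (s_s · s_t) = -250.54 / (23.02 × 19.68)
  = -250.54 / 453.0336 ≈ -0.5530

-0.5530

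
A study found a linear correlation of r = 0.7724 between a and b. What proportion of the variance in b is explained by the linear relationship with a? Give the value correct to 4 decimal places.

r² = (0.7724)² = 0.5966

0.5966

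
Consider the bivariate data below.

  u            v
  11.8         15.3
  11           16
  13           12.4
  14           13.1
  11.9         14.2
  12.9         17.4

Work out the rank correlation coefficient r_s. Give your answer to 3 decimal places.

Rank u: 2, 1, 5, 6, 3, 4
Rank v: 4, 5, 1, 2, 3, 6
d = rank(u) − rank(v): -2, -4, 4, 4, 0, -2; Σd² = 56
ρ = 1 − 6Σd² / [n(n²−1)] = 1 − 6×56 / (6×35) = 1 − 336/210 ≈ -0.600

-0.600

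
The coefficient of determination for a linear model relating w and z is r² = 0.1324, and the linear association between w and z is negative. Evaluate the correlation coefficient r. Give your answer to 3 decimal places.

-0.364

|r| = √0.1324 = 0.364
The association is negative, so r = −0.364.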